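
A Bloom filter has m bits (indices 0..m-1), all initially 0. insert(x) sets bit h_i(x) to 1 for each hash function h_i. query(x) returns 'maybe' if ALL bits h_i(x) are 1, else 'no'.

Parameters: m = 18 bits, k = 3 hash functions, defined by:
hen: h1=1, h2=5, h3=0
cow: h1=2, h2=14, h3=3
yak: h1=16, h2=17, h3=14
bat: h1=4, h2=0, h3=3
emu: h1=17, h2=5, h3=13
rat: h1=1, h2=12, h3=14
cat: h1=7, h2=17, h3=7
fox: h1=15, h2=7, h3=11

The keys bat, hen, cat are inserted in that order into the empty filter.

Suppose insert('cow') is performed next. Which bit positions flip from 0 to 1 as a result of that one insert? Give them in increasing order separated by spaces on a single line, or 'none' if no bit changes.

Answer: 2 14

Derivation:
Start: bits=000000000000000000
After insert 'bat': sets bits 0 3 4 -> bits=100110000000000000
After insert 'hen': sets bits 0 1 5 -> bits=110111000000000000
After insert 'cat': sets bits 7 17 -> bits=110111010000000001
insert 'cow' would touch bits 2 3 14; currently bit2=0, bit3=1, bit14=0
Bits that are 0 among those (would change 0->1): 2 14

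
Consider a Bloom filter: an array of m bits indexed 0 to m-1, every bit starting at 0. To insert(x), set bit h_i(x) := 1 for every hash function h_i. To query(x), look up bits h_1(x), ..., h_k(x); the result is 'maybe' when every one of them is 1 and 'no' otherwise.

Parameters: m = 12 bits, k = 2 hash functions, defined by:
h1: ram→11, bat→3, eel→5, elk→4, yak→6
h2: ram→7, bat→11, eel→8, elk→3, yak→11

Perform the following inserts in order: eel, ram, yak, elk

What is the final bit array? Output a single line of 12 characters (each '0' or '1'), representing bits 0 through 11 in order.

Answer: 000111111001

Derivation:
Start: bits=000000000000
After insert 'eel': sets bits 5 8 -> bits=000001001000
After insert 'ram': sets bits 7 11 -> bits=000001011001
After insert 'yak': sets bits 6 11 -> bits=000001111001
After insert 'elk': sets bits 3 4 -> bits=000111111001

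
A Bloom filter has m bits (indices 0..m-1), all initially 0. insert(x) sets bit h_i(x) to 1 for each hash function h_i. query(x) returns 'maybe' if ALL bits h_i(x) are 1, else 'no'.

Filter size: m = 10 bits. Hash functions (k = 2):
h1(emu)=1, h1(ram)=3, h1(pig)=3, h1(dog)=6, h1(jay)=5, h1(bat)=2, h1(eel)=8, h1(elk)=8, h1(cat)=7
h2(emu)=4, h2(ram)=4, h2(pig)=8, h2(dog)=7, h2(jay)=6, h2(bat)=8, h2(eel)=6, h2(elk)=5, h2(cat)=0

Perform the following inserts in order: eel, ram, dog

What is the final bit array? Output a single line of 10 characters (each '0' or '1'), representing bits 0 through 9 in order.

Start: bits=0000000000
After insert 'eel': sets bits 6 8 -> bits=0000001010
After insert 'ram': sets bits 3 4 -> bits=0001101010
After insert 'dog': sets bits 6 7 -> bits=0001101110

Answer: 0001101110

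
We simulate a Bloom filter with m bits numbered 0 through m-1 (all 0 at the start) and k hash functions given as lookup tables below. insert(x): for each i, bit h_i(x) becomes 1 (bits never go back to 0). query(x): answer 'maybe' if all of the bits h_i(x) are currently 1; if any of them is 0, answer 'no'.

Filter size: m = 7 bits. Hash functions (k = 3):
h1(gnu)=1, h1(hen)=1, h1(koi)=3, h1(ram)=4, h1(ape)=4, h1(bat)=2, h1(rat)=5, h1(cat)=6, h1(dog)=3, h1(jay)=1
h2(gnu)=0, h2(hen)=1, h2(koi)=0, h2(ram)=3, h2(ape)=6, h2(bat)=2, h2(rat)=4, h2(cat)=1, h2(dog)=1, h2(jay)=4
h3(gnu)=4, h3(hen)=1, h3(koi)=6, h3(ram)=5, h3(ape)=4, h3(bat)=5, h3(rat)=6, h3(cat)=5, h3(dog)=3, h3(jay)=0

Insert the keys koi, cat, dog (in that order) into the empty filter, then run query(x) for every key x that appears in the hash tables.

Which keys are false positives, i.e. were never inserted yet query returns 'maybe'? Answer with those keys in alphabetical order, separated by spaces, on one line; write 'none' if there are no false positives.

Answer: hen

Derivation:
Start: bits=0000000
After insert 'koi': sets bits 0 3 6 -> bits=1001001
After insert 'cat': sets bits 1 5 6 -> bits=1101011
After insert 'dog': sets bits 1 3 -> bits=1101011
Not inserted: ape bat gnu hen jay ram rat — query each against bits=1101011:
query ape: checks bit4=0, bit6=1 (has a 0) -> no => not a false positive
query bat: checks bit2=0, bit5=1 (has a 0) -> no => not a false positive
query gnu: checks bit0=1, bit1=1, bit4=0 (has a 0) -> no => not a false positive
query hen: checks bit1=1 (all 1) -> maybe => FALSE POSITIVE
query jay: checks bit0=1, bit1=1, bit4=0 (has a 0) -> no => not a false positive
query ram: checks bit3=1, bit4=0, bit5=1 (has a 0) -> no => not a false positive
query rat: checks bit4=0, bit5=1, bit6=1 (has a 0) -> no => not a false positive
False positives (alphabetical): hen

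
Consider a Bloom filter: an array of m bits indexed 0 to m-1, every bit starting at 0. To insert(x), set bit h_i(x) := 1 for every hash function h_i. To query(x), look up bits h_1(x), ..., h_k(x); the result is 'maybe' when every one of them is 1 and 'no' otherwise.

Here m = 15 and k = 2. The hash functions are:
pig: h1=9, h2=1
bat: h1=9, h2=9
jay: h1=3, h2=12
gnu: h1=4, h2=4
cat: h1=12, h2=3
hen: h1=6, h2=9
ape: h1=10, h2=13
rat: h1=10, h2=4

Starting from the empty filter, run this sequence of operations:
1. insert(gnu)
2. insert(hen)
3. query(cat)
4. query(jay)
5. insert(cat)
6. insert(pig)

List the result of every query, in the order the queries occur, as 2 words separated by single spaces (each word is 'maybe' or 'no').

Answer: no no

Derivation:
Start: bits=000000000000000
Op 1: insert gnu -> sets bits 4 -> bits=000010000000000
Op 2: insert hen -> sets bits 6 9 -> bits=000010100100000
Op 3: query cat -> checks bit3=0, bit12=0 (has a 0) -> no
Op 4: query jay -> checks bit3=0, bit12=0 (has a 0) -> no
Op 5: insert cat -> sets bits 3 12 -> bits=000110100100100
Op 6: insert pig -> sets bits 1 9 -> bits=010110100100100
Query results in order: no no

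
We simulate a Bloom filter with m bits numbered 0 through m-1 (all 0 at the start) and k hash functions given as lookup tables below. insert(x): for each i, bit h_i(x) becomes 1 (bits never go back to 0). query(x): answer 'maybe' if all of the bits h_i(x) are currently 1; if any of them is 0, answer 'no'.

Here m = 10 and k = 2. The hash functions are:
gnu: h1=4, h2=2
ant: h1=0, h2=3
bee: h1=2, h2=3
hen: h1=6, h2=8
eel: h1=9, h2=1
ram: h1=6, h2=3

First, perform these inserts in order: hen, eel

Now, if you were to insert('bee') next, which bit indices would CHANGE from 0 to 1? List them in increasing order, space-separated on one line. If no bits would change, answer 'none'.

Answer: 2 3

Derivation:
Start: bits=0000000000
After insert 'hen': sets bits 6 8 -> bits=0000001010
After insert 'eel': sets bits 1 9 -> bits=0100001011
insert 'bee' would touch bits 2 3; currently bit2=0, bit3=0
Bits that are 0 among those (would change 0->1): 2 3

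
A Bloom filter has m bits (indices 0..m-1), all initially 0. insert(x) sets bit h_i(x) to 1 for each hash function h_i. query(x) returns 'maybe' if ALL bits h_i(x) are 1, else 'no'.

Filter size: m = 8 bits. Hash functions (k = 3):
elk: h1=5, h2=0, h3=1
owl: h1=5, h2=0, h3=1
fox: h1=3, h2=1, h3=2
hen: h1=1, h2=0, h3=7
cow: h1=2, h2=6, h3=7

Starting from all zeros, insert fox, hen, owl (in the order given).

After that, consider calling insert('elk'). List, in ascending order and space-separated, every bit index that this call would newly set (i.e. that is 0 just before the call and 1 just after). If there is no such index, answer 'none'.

Start: bits=00000000
After insert 'fox': sets bits 1 2 3 -> bits=01110000
After insert 'hen': sets bits 0 1 7 -> bits=11110001
After insert 'owl': sets bits 0 1 5 -> bits=11110101
insert 'elk' would touch bits 0 1 5; currently bit0=1, bit1=1, bit5=1
Bits that are 0 among those (would change 0->1): none

Answer: none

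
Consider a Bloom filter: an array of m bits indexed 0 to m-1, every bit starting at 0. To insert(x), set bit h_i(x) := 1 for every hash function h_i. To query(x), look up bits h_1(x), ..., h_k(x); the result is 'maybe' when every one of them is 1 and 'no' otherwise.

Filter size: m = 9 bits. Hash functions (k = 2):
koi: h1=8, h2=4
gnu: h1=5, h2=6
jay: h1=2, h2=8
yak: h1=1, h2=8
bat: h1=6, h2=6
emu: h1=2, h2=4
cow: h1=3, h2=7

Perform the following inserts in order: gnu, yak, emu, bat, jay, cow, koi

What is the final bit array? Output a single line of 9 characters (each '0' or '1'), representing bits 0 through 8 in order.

Answer: 011111111

Derivation:
Start: bits=000000000
After insert 'gnu': sets bits 5 6 -> bits=000001100
After insert 'yak': sets bits 1 8 -> bits=010001101
After insert 'emu': sets bits 2 4 -> bits=011011101
After insert 'bat': sets bits 6 -> bits=011011101
After insert 'jay': sets bits 2 8 -> bits=011011101
After insert 'cow': sets bits 3 7 -> bits=011111111
After insert 'koi': sets bits 4 8 -> bits=011111111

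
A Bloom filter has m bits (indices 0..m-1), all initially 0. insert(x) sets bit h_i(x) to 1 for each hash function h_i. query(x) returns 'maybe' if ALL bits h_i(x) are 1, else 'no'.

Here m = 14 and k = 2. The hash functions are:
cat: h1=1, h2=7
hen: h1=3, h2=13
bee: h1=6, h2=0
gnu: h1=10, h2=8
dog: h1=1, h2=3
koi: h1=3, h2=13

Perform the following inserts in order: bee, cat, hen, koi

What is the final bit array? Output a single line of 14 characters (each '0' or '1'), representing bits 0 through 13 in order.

Start: bits=00000000000000
After insert 'bee': sets bits 0 6 -> bits=10000010000000
After insert 'cat': sets bits 1 7 -> bits=11000011000000
After insert 'hen': sets bits 3 13 -> bits=11010011000001
After insert 'koi': sets bits 3 13 -> bits=11010011000001

Answer: 11010011000001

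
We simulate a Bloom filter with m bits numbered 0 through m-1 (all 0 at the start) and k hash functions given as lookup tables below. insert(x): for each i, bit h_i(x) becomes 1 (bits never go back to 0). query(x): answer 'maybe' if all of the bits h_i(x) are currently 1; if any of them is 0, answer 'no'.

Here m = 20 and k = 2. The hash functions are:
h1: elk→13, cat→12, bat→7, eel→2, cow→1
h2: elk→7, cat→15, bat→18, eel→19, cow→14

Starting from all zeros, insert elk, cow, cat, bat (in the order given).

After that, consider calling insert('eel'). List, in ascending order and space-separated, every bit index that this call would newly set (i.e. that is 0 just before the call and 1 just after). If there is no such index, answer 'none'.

Answer: 2 19

Derivation:
Start: bits=00000000000000000000
After insert 'elk': sets bits 7 13 -> bits=00000001000001000000
After insert 'cow': sets bits 1 14 -> bits=01000001000001100000
After insert 'cat': sets bits 12 15 -> bits=01000001000011110000
After insert 'bat': sets bits 7 18 -> bits=01000001000011110010
insert 'eel' would touch bits 2 19; currently bit2=0, bit19=0
Bits that are 0 among those (would change 0->1): 2 19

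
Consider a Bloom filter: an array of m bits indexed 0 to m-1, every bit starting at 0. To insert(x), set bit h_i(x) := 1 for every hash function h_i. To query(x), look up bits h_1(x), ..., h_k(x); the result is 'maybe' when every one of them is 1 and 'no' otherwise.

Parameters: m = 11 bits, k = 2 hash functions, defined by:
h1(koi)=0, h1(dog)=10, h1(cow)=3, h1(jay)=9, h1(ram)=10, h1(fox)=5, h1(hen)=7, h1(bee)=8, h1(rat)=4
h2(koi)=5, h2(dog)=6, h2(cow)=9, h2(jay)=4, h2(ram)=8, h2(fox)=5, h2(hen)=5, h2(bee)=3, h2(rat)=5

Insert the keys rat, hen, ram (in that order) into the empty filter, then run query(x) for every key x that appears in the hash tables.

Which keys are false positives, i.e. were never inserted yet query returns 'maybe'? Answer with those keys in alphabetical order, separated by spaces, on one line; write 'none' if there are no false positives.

Start: bits=00000000000
After insert 'rat': sets bits 4 5 -> bits=00001100000
After insert 'hen': sets bits 5 7 -> bits=00001101000
After insert 'ram': sets bits 8 10 -> bits=00001101101
Not inserted: bee cow dog fox jay koi — query each against bits=00001101101:
query bee: checks bit3=0, bit8=1 (has a 0) -> no => not a false positive
query cow: checks bit3=0, bit9=0 (has a 0) -> no => not a false positive
query dog: checks bit6=0, bit10=1 (has a 0) -> no => not a false positive
query fox: checks bit5=1 (all 1) -> maybe => FALSE POSITIVE
query jay: checks bit4=1, bit9=0 (has a 0) -> no => not a false positive
query koi: checks bit0=0, bit5=1 (has a 0) -> no => not a false positive
False positives (alphabetical): fox

Answer: fox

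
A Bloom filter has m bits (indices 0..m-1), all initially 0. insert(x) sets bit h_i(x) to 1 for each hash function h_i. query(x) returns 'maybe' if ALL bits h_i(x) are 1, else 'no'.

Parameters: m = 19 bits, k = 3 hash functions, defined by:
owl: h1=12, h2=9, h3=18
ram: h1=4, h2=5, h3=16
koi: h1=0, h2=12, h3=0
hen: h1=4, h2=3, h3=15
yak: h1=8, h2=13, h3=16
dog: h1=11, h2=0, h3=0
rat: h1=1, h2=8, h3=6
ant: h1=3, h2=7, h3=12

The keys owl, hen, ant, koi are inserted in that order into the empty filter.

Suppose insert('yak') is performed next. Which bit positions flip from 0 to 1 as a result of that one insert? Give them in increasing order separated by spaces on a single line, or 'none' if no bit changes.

Start: bits=0000000000000000000
After insert 'owl': sets bits 9 12 18 -> bits=0000000001001000001
After insert 'hen': sets bits 3 4 15 -> bits=0001100001001001001
After insert 'ant': sets bits 3 7 12 -> bits=0001100101001001001
After insert 'koi': sets bits 0 12 -> bits=1001100101001001001
insert 'yak' would touch bits 8 13 16; currently bit8=0, bit13=0, bit16=0
Bits that are 0 among those (would change 0->1): 8 13 16

Answer: 8 13 16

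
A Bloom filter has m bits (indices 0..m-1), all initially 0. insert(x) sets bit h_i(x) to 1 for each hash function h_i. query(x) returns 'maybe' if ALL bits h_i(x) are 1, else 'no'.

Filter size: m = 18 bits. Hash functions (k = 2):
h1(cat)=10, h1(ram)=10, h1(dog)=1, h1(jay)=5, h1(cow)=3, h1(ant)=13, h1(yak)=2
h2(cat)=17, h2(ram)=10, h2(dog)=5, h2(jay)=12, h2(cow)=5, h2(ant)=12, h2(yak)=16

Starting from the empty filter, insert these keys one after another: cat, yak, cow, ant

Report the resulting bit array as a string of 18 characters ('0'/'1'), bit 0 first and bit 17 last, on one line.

Start: bits=000000000000000000
After insert 'cat': sets bits 10 17 -> bits=000000000010000001
After insert 'yak': sets bits 2 16 -> bits=001000000010000011
After insert 'cow': sets bits 3 5 -> bits=001101000010000011
After insert 'ant': sets bits 12 13 -> bits=001101000010110011

Answer: 001101000010110011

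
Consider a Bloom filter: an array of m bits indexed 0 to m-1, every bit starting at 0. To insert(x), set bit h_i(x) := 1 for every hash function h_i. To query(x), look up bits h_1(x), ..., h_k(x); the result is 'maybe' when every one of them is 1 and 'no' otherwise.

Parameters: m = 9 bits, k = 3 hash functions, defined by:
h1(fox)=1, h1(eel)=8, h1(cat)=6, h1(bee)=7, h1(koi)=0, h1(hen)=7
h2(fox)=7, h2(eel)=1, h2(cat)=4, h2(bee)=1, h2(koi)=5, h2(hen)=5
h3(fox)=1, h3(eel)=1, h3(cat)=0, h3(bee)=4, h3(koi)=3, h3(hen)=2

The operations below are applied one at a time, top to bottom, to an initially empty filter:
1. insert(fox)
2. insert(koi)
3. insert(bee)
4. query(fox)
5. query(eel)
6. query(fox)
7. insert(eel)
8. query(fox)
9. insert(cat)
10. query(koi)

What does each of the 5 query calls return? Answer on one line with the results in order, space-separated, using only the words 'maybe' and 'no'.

Answer: maybe no maybe maybe maybe

Derivation:
Start: bits=000000000
Op 1: insert fox -> sets bits 1 7 -> bits=010000010
Op 2: insert koi -> sets bits 0 3 5 -> bits=110101010
Op 3: insert bee -> sets bits 1 4 7 -> bits=110111010
Op 4: query fox -> checks bit1=1, bit7=1 (all 1) -> maybe
Op 5: query eel -> checks bit1=1, bit8=0 (has a 0) -> no
Op 6: query fox -> checks bit1=1, bit7=1 (all 1) -> maybe
Op 7: insert eel -> sets bits 1 8 -> bits=110111011
Op 8: query fox -> checks bit1=1, bit7=1 (all 1) -> maybe
Op 9: insert cat -> sets bits 0 4 6 -> bits=110111111
Op 10: query koi -> checks bit0=1, bit3=1, bit5=1 (all 1) -> maybe
Query results in order: maybe no maybe maybe maybe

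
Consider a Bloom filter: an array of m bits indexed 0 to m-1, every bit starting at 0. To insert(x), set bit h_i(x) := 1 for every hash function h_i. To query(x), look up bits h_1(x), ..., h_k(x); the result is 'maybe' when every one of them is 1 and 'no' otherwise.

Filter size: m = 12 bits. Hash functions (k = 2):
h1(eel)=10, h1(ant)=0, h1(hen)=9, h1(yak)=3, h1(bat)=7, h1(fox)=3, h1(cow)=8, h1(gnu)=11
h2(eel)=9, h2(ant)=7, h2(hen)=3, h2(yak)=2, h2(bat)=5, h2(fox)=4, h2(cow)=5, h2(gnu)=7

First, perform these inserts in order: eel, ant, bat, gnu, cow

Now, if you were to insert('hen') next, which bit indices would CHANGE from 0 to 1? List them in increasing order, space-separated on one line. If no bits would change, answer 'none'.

Start: bits=000000000000
After insert 'eel': sets bits 9 10 -> bits=000000000110
After insert 'ant': sets bits 0 7 -> bits=100000010110
After insert 'bat': sets bits 5 7 -> bits=100001010110
After insert 'gnu': sets bits 7 11 -> bits=100001010111
After insert 'cow': sets bits 5 8 -> bits=100001011111
insert 'hen' would touch bits 3 9; currently bit3=0, bit9=1
Bits that are 0 among those (would change 0->1): 3

Answer: 3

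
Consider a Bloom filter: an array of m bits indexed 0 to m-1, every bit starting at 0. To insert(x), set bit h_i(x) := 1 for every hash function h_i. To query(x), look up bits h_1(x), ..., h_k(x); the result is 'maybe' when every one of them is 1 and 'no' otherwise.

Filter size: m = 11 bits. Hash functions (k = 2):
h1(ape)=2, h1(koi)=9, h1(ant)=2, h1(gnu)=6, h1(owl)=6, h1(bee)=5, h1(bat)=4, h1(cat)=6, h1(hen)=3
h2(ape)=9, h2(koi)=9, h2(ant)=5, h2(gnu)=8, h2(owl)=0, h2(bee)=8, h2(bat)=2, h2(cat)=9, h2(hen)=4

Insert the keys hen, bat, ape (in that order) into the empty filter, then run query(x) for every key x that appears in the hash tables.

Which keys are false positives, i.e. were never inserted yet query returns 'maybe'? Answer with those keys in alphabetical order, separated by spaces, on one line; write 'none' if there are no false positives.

Answer: koi

Derivation:
Start: bits=00000000000
After insert 'hen': sets bits 3 4 -> bits=00011000000
After insert 'bat': sets bits 2 4 -> bits=00111000000
After insert 'ape': sets bits 2 9 -> bits=00111000010
Not inserted: ant bee cat gnu koi owl — query each against bits=00111000010:
query ant: checks bit2=1, bit5=0 (has a 0) -> no => not a false positive
query bee: checks bit5=0, bit8=0 (has a 0) -> no => not a false positive
query cat: checks bit6=0, bit9=1 (has a 0) -> no => not a false positive
query gnu: checks bit6=0, bit8=0 (has a 0) -> no => not a false positive
query koi: checks bit9=1 (all 1) -> maybe => FALSE POSITIVE
query owl: checks bit0=0, bit6=0 (has a 0) -> no => not a false positive
False positives (alphabetical): koi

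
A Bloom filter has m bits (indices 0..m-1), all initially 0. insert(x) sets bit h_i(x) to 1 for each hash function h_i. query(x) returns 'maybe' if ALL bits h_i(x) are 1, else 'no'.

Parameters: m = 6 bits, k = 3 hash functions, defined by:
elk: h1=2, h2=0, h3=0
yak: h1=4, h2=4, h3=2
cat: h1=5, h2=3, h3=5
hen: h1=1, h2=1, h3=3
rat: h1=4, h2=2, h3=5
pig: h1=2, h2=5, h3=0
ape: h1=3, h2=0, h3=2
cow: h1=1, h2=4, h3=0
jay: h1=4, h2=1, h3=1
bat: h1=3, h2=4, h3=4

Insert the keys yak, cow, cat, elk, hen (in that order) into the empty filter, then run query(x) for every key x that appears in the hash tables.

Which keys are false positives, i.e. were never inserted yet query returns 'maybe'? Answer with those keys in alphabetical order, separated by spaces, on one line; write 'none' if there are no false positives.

Answer: ape bat jay pig rat

Derivation:
Start: bits=000000
After insert 'yak': sets bits 2 4 -> bits=001010
After insert 'cow': sets bits 0 1 4 -> bits=111010
After insert 'cat': sets bits 3 5 -> bits=111111
After insert 'elk': sets bits 0 2 -> bits=111111
After insert 'hen': sets bits 1 3 -> bits=111111
Not inserted: ape bat jay pig rat — query each against bits=111111:
query ape: checks bit0=1, bit2=1, bit3=1 (all 1) -> maybe => FALSE POSITIVE
query bat: checks bit3=1, bit4=1 (all 1) -> maybe => FALSE POSITIVE
query jay: checks bit1=1, bit4=1 (all 1) -> maybe => FALSE POSITIVE
query pig: checks bit0=1, bit2=1, bit5=1 (all 1) -> maybe => FALSE POSITIVE
query rat: checks bit2=1, bit4=1, bit5=1 (all 1) -> maybe => FALSE POSITIVE
False positives (alphabetical): ape bat jay pig rat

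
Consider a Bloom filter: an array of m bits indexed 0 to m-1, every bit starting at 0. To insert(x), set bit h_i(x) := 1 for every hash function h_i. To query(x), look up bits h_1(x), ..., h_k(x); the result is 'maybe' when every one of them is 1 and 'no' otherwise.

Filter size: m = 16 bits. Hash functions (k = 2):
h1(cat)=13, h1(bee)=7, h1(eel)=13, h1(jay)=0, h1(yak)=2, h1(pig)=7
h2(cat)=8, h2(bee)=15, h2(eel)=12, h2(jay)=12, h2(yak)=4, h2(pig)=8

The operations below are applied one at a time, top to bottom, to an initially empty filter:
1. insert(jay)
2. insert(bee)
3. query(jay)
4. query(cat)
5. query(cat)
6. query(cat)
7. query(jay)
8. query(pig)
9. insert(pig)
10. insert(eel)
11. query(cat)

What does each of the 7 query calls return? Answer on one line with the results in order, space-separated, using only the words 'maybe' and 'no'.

Start: bits=0000000000000000
Op 1: insert jay -> sets bits 0 12 -> bits=1000000000001000
Op 2: insert bee -> sets bits 7 15 -> bits=1000000100001001
Op 3: query jay -> checks bit0=1, bit12=1 (all 1) -> maybe
Op 4: query cat -> checks bit8=0, bit13=0 (has a 0) -> no
Op 5: query cat -> checks bit8=0, bit13=0 (has a 0) -> no
Op 6: query cat -> checks bit8=0, bit13=0 (has a 0) -> no
Op 7: query jay -> checks bit0=1, bit12=1 (all 1) -> maybe
Op 8: query pig -> checks bit7=1, bit8=0 (has a 0) -> no
Op 9: insert pig -> sets bits 7 8 -> bits=1000000110001001
Op 10: insert eel -> sets bits 12 13 -> bits=1000000110001101
Op 11: query cat -> checks bit8=1, bit13=1 (all 1) -> maybe
Query results in order: maybe no no no maybe no maybe

Answer: maybe no no no maybe no maybe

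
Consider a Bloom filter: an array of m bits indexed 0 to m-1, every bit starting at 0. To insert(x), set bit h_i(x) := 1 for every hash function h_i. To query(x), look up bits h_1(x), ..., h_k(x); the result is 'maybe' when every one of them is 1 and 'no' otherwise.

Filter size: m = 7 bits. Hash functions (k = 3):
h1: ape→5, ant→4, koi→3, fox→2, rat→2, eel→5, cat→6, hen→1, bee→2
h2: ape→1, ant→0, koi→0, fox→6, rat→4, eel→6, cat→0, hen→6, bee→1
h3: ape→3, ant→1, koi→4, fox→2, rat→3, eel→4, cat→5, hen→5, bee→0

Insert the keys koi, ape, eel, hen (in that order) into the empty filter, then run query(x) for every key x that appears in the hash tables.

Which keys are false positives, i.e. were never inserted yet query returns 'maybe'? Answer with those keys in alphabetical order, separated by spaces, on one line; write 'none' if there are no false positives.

Answer: ant cat

Derivation:
Start: bits=0000000
After insert 'koi': sets bits 0 3 4 -> bits=1001100
After insert 'ape': sets bits 1 3 5 -> bits=1101110
After insert 'eel': sets bits 4 5 6 -> bits=1101111
After insert 'hen': sets bits 1 5 6 -> bits=1101111
Not inserted: ant bee cat fox rat — query each against bits=1101111:
query ant: checks bit0=1, bit1=1, bit4=1 (all 1) -> maybe => FALSE POSITIVE
query bee: checks bit0=1, bit1=1, bit2=0 (has a 0) -> no => not a false positive
query cat: checks bit0=1, bit5=1, bit6=1 (all 1) -> maybe => FALSE POSITIVE
query fox: checks bit2=0, bit6=1 (has a 0) -> no => not a false positive
query rat: checks bit2=0, bit3=1, bit4=1 (has a 0) -> no => not a false positive
False positives (alphabetical): ant cat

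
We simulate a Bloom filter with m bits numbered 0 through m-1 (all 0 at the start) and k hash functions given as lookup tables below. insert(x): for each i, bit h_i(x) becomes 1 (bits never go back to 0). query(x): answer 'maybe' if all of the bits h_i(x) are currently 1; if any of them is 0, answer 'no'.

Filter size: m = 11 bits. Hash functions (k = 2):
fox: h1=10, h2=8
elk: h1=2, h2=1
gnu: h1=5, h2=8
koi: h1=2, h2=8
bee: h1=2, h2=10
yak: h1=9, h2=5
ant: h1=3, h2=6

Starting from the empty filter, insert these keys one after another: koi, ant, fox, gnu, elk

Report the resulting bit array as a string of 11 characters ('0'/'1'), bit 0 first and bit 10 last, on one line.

Answer: 01110110101

Derivation:
Start: bits=00000000000
After insert 'koi': sets bits 2 8 -> bits=00100000100
After insert 'ant': sets bits 3 6 -> bits=00110010100
After insert 'fox': sets bits 8 10 -> bits=00110010101
After insert 'gnu': sets bits 5 8 -> bits=00110110101
After insert 'elk': sets bits 1 2 -> bits=01110110101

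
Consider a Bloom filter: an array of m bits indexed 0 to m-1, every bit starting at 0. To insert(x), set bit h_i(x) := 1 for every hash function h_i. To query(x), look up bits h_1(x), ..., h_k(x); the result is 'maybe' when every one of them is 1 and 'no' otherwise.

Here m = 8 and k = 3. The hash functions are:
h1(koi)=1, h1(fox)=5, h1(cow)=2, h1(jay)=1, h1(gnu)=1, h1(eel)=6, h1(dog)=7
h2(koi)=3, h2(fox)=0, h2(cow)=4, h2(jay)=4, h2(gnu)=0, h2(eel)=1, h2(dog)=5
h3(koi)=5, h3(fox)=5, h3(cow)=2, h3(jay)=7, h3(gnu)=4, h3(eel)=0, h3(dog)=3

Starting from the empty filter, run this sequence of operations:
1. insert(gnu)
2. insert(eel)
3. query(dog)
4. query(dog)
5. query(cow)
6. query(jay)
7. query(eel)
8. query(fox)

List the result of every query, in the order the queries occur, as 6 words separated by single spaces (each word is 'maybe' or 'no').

Answer: no no no no maybe no

Derivation:
Start: bits=00000000
Op 1: insert gnu -> sets bits 0 1 4 -> bits=11001000
Op 2: insert eel -> sets bits 0 1 6 -> bits=11001010
Op 3: query dog -> checks bit3=0, bit5=0, bit7=0 (has a 0) -> no
Op 4: query dog -> checks bit3=0, bit5=0, bit7=0 (has a 0) -> no
Op 5: query cow -> checks bit2=0, bit4=1 (has a 0) -> no
Op 6: query jay -> checks bit1=1, bit4=1, bit7=0 (has a 0) -> no
Op 7: query eel -> checks bit0=1, bit1=1, bit6=1 (all 1) -> maybe
Op 8: query fox -> checks bit0=1, bit5=0 (has a 0) -> no
Query results in order: no no no no maybe no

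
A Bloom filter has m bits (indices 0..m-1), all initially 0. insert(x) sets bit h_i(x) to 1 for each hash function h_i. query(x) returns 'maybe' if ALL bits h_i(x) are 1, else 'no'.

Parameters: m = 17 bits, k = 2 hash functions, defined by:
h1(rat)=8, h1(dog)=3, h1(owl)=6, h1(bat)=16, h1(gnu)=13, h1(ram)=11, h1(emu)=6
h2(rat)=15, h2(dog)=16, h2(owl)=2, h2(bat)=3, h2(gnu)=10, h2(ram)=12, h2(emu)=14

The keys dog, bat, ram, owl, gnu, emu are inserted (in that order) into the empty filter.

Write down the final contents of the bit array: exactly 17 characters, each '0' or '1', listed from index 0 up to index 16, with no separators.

Answer: 00110010001111101

Derivation:
Start: bits=00000000000000000
After insert 'dog': sets bits 3 16 -> bits=00010000000000001
After insert 'bat': sets bits 3 16 -> bits=00010000000000001
After insert 'ram': sets bits 11 12 -> bits=00010000000110001
After insert 'owl': sets bits 2 6 -> bits=00110010000110001
After insert 'gnu': sets bits 10 13 -> bits=00110010001111001
After insert 'emu': sets bits 6 14 -> bits=00110010001111101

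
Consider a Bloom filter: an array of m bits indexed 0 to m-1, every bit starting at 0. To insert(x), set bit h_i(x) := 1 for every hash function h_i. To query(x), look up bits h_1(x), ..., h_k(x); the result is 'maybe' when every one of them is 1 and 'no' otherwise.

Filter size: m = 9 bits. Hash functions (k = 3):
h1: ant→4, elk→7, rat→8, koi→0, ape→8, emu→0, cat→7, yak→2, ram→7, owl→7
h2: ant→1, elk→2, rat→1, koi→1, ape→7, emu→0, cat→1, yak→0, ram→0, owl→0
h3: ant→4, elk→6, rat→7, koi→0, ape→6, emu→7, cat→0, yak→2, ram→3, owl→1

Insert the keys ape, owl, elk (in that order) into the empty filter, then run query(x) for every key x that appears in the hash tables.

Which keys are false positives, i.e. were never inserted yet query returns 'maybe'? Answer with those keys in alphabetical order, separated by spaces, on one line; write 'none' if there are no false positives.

Answer: cat emu koi rat yak

Derivation:
Start: bits=000000000
After insert 'ape': sets bits 6 7 8 -> bits=000000111
After insert 'owl': sets bits 0 1 7 -> bits=110000111
After insert 'elk': sets bits 2 6 7 -> bits=111000111
Not inserted: ant cat emu koi ram rat yak — query each against bits=111000111:
query ant: checks bit1=1, bit4=0 (has a 0) -> no => not a false positive
query cat: checks bit0=1, bit1=1, bit7=1 (all 1) -> maybe => FALSE POSITIVE
query emu: checks bit0=1, bit7=1 (all 1) -> maybe => FALSE POSITIVE
query koi: checks bit0=1, bit1=1 (all 1) -> maybe => FALSE POSITIVE
query ram: checks bit0=1, bit3=0, bit7=1 (has a 0) -> no => not a false positive
query rat: checks bit1=1, bit7=1, bit8=1 (all 1) -> maybe => FALSE POSITIVE
query yak: checks bit0=1, bit2=1 (all 1) -> maybe => FALSE POSITIVE
False positives (alphabetical): cat emu koi rat yak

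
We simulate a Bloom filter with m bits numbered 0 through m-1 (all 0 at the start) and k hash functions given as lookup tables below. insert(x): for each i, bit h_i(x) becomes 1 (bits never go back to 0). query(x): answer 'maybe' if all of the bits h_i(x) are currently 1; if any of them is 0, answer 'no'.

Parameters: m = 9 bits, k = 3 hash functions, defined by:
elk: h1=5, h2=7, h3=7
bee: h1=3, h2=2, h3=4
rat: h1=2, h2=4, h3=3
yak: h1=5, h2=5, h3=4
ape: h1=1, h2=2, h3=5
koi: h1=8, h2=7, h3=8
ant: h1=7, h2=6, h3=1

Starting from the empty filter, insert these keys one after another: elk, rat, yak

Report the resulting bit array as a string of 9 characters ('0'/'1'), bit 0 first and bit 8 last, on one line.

Start: bits=000000000
After insert 'elk': sets bits 5 7 -> bits=000001010
After insert 'rat': sets bits 2 3 4 -> bits=001111010
After insert 'yak': sets bits 4 5 -> bits=001111010

Answer: 001111010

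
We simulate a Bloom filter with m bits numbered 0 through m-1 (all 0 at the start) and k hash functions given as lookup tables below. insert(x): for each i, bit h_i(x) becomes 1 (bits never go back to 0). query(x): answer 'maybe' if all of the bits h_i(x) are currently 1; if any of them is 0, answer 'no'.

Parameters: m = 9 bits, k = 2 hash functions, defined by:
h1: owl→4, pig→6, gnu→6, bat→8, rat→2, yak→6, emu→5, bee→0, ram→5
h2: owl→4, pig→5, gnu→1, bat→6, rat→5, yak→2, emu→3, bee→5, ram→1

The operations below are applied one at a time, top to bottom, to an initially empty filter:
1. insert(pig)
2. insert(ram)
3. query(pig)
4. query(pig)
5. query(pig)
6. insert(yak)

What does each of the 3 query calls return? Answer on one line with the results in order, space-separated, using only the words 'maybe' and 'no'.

Answer: maybe maybe maybe

Derivation:
Start: bits=000000000
Op 1: insert pig -> sets bits 5 6 -> bits=000001100
Op 2: insert ram -> sets bits 1 5 -> bits=010001100
Op 3: query pig -> checks bit5=1, bit6=1 (all 1) -> maybe
Op 4: query pig -> checks bit5=1, bit6=1 (all 1) -> maybe
Op 5: query pig -> checks bit5=1, bit6=1 (all 1) -> maybe
Op 6: insert yak -> sets bits 2 6 -> bits=011001100
Query results in order: maybe maybe maybe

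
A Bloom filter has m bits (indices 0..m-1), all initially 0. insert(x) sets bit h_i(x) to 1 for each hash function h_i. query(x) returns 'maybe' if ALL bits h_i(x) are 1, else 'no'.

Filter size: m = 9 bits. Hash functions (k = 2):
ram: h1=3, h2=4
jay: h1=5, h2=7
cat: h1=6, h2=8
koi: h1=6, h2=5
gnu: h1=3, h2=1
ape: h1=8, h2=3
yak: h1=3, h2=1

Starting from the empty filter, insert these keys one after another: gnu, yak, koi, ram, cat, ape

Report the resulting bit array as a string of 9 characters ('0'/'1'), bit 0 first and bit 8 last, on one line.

Start: bits=000000000
After insert 'gnu': sets bits 1 3 -> bits=010100000
After insert 'yak': sets bits 1 3 -> bits=010100000
After insert 'koi': sets bits 5 6 -> bits=010101100
After insert 'ram': sets bits 3 4 -> bits=010111100
After insert 'cat': sets bits 6 8 -> bits=010111101
After insert 'ape': sets bits 3 8 -> bits=010111101

Answer: 010111101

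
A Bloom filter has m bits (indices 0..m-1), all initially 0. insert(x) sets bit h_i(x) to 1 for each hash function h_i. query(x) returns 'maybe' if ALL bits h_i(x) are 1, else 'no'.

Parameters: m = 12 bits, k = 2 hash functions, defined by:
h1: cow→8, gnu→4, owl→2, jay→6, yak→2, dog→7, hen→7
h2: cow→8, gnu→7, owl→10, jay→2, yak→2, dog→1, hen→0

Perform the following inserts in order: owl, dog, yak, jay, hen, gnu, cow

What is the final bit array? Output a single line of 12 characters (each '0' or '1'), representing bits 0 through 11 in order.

Start: bits=000000000000
After insert 'owl': sets bits 2 10 -> bits=001000000010
After insert 'dog': sets bits 1 7 -> bits=011000010010
After insert 'yak': sets bits 2 -> bits=011000010010
After insert 'jay': sets bits 2 6 -> bits=011000110010
After insert 'hen': sets bits 0 7 -> bits=111000110010
After insert 'gnu': sets bits 4 7 -> bits=111010110010
After insert 'cow': sets bits 8 -> bits=111010111010

Answer: 111010111010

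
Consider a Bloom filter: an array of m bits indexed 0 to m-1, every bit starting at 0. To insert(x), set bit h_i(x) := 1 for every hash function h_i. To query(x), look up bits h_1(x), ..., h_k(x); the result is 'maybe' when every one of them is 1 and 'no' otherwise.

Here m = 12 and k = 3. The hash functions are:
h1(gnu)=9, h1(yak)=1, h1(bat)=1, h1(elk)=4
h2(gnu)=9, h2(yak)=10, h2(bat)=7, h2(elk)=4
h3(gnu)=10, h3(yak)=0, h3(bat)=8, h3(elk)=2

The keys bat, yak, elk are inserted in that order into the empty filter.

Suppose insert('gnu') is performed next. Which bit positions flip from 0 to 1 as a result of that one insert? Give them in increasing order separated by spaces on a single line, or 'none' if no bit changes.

Answer: 9

Derivation:
Start: bits=000000000000
After insert 'bat': sets bits 1 7 8 -> bits=010000011000
After insert 'yak': sets bits 0 1 10 -> bits=110000011010
After insert 'elk': sets bits 2 4 -> bits=111010011010
insert 'gnu' would touch bits 9 10; currently bit9=0, bit10=1
Bits that are 0 among those (would change 0->1): 9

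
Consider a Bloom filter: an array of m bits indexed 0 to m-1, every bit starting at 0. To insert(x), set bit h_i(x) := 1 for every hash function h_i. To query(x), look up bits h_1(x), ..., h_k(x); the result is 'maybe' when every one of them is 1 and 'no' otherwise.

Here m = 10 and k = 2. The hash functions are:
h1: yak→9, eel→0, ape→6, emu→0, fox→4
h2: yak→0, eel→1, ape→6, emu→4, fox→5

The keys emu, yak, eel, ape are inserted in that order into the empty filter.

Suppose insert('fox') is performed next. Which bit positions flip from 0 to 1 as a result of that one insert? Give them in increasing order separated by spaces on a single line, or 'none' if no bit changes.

Start: bits=0000000000
After insert 'emu': sets bits 0 4 -> bits=1000100000
After insert 'yak': sets bits 0 9 -> bits=1000100001
After insert 'eel': sets bits 0 1 -> bits=1100100001
After insert 'ape': sets bits 6 -> bits=1100101001
insert 'fox' would touch bits 4 5; currently bit4=1, bit5=0
Bits that are 0 among those (would change 0->1): 5

Answer: 5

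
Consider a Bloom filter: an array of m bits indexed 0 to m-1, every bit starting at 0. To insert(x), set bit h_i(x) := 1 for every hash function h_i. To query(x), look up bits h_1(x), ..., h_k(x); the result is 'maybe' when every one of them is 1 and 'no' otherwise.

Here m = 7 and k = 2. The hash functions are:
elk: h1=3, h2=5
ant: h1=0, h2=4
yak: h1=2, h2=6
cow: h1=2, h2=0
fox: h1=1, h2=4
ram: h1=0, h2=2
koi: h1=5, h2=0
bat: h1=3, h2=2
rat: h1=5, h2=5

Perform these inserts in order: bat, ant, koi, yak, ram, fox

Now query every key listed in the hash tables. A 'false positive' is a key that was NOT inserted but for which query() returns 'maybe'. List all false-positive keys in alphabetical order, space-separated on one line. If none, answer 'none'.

Start: bits=0000000
After insert 'bat': sets bits 2 3 -> bits=0011000
After insert 'ant': sets bits 0 4 -> bits=1011100
After insert 'koi': sets bits 0 5 -> bits=1011110
After insert 'yak': sets bits 2 6 -> bits=1011111
After insert 'ram': sets bits 0 2 -> bits=1011111
After insert 'fox': sets bits 1 4 -> bits=1111111
Not inserted: cow elk rat — query each against bits=1111111:
query cow: checks bit0=1, bit2=1 (all 1) -> maybe => FALSE POSITIVE
query elk: checks bit3=1, bit5=1 (all 1) -> maybe => FALSE POSITIVE
query rat: checks bit5=1 (all 1) -> maybe => FALSE POSITIVE
False positives (alphabetical): cow elk rat

Answer: cow elk rat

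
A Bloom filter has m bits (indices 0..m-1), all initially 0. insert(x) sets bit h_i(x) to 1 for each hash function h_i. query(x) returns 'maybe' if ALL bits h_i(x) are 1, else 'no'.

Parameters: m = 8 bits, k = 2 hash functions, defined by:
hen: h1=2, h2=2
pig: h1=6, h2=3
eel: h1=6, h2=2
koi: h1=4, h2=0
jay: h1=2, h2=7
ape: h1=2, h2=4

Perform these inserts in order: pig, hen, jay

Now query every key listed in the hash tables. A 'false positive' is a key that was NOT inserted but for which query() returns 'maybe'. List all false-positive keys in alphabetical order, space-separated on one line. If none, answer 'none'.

Start: bits=00000000
After insert 'pig': sets bits 3 6 -> bits=00010010
After insert 'hen': sets bits 2 -> bits=00110010
After insert 'jay': sets bits 2 7 -> bits=00110011
Not inserted: ape eel koi — query each against bits=00110011:
query ape: checks bit2=1, bit4=0 (has a 0) -> no => not a false positive
query eel: checks bit2=1, bit6=1 (all 1) -> maybe => FALSE POSITIVE
query koi: checks bit0=0, bit4=0 (has a 0) -> no => not a false positive
False positives (alphabetical): eel

Answer: eel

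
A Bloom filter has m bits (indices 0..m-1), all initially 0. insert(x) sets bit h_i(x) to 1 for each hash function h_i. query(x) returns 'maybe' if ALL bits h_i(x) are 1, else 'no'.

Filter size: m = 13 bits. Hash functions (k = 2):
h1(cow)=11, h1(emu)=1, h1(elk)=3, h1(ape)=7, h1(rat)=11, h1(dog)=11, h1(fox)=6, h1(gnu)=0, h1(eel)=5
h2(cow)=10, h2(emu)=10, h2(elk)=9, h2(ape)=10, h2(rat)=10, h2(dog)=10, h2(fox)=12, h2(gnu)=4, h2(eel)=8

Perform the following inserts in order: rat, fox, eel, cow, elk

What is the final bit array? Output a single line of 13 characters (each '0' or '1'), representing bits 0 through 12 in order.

Start: bits=0000000000000
After insert 'rat': sets bits 10 11 -> bits=0000000000110
After insert 'fox': sets bits 6 12 -> bits=0000001000111
After insert 'eel': sets bits 5 8 -> bits=0000011010111
After insert 'cow': sets bits 10 11 -> bits=0000011010111
After insert 'elk': sets bits 3 9 -> bits=0001011011111

Answer: 0001011011111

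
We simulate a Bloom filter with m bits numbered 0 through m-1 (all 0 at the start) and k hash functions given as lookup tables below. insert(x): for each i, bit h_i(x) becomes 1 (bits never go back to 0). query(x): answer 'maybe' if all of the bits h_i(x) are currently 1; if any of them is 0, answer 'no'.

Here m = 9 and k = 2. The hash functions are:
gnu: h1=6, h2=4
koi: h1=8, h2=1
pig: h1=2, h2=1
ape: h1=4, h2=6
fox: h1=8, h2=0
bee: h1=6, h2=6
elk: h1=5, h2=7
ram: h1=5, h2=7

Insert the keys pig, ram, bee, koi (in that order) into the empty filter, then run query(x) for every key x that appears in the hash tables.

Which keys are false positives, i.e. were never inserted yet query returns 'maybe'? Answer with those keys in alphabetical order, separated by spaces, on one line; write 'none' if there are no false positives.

Answer: elk

Derivation:
Start: bits=000000000
After insert 'pig': sets bits 1 2 -> bits=011000000
After insert 'ram': sets bits 5 7 -> bits=011001010
After insert 'bee': sets bits 6 -> bits=011001110
After insert 'koi': sets bits 1 8 -> bits=011001111
Not inserted: ape elk fox gnu — query each against bits=011001111:
query ape: checks bit4=0, bit6=1 (has a 0) -> no => not a false positive
query elk: checks bit5=1, bit7=1 (all 1) -> maybe => FALSE POSITIVE
query fox: checks bit0=0, bit8=1 (has a 0) -> no => not a false positive
query gnu: checks bit4=0, bit6=1 (has a 0) -> no => not a false positive
False positives (alphabetical): elk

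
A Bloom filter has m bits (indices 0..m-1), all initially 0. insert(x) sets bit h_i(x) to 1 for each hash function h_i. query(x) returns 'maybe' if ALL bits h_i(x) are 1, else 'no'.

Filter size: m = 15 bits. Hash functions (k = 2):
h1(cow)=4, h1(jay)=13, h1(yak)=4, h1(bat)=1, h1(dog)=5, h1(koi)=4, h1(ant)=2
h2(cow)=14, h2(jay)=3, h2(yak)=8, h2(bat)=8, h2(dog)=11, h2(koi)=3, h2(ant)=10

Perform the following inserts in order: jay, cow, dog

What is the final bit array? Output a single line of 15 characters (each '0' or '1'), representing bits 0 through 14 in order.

Answer: 000111000001011

Derivation:
Start: bits=000000000000000
After insert 'jay': sets bits 3 13 -> bits=000100000000010
After insert 'cow': sets bits 4 14 -> bits=000110000000011
After insert 'dog': sets bits 5 11 -> bits=000111000001011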